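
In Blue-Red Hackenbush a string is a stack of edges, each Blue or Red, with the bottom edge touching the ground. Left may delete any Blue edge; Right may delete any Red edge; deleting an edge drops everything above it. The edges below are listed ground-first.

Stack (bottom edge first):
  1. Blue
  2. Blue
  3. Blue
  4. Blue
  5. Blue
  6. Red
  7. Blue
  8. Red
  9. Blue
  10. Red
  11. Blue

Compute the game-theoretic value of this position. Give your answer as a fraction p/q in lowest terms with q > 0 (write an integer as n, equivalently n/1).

299/64

Recurse on prefixes of the 11-edge string Blue Blue Blue Blue Blue Red Blue Red Blue Red Blue:
edge 1 of 11 (Blue): { 0 | — } so 1
edge 2 of 11 (Blue): { 0; 1 | — } so 2
edge 3 of 11 (Blue): { 0; 1; 2 | — } so 3
edge 4 of 11 (Blue): { 0; 1; 2; 3 | — } so 4
edge 5 of 11 (Blue): { 0; 1; 2; 3; 4 | — } so 5
edge 6 of 11 (Red): { 0; 1; 2; 3; 4 | 5 } so 9/2
edge 7 of 11 (Blue): { 0; 1; 2; 3; 4; 9/2 | 5 } so 19/4
edge 8 of 11 (Red): { 0; 1; 2; 3; 4; 9/2 | 19/4; 5 } so 37/8
edge 9 of 11 (Blue): { 0; 1; 2; 3; 4; 9/2; 37/8 | 19/4; 5 } so 75/16
edge 10 of 11 (Red): { 0; 1; 2; 3; 4; 9/2; 37/8 | 75/16; 19/4; 5 } so 149/32
edge 11 of 11 (Blue): { 0; 1; 2; 3; 4; 9/2; 37/8; 149/32 | 75/16; 19/4; 5 } so 299/64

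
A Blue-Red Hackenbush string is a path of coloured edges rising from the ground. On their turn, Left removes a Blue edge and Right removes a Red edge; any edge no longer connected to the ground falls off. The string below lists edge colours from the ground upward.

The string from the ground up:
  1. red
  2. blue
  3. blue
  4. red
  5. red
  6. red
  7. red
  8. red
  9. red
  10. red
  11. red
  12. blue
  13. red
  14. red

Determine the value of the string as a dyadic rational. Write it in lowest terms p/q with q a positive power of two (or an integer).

-4087/8192

Recurse on prefixes of the 14-edge string red blue blue red red red red red red red red blue red red:
value(r) = { (no moves) | 0 } → -1
value(rb) = { -1 | 0 } → -1/2
value(rbb) = { -1, -1/2 | 0 } → -1/4
value(rbbr) = { -1, -1/2 | -1/4, 0 } → -3/8
value(rbbrr) = { -1, -1/2 | -3/8, -1/4, 0 } → -7/16
value(rbbrrr) = { -1, -1/2 | -7/16, -3/8, -1/4, 0 } → -15/32
value(rbbrrrr) = { -1, -1/2 | -15/32, -7/16, -3/8, -1/4, 0 } → -31/64
value(rbbrrrrr) = { -1, -1/2 | -31/64, -15/32, -7/16, -3/8, -1/4, 0 } → -63/128
value(rbbrrrrrr) = { -1, -1/2 | -63/128, -31/64, -15/32, -7/16, -3/8, -1/4, 0 } → -127/256
value(rbbrrrrrrr) = { -1, -1/2 | -127/256, -63/128, -31/64, -15/32, -7/16, -3/8, -1/4, 0 } → -255/512
value(rbbrrrrrrrr) = { -1, -1/2 | -255/512, -127/256, -63/128, -31/64, -15/32, -7/16, -3/8, -1/4, 0 } → -511/1024
value(rbbrrrrrrrrb) = { -1, -1/2, -511/1024 | -255/512, -127/256, -63/128, -31/64, -15/32, -7/16, -3/8, -1/4, 0 } → -1021/2048
value(rbbrrrrrrrrbr) = { -1, -1/2, -511/1024 | -1021/2048, -255/512, -127/256, -63/128, -31/64, -15/32, -7/16, -3/8, -1/4, 0 } → -2043/4096
value(rbbrrrrrrrrbrr) = { -1, -1/2, -511/1024 | -2043/4096, -1021/2048, -255/512, -127/256, -63/128, -31/64, -15/32, -7/16, -3/8, -1/4, 0 } → -4087/8192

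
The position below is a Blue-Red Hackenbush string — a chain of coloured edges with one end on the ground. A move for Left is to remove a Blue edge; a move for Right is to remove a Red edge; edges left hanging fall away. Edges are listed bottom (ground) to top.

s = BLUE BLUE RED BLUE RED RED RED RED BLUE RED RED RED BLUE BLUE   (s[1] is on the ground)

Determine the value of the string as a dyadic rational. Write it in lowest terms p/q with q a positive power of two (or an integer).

6215/4096

step 1: add BLUE to get B; options L={ 0 } R={  } => 1
step 2: add BLUE to get BB; options L={ 0; 1 } R={  } => 2
step 3: add RED to get BBR; options L={ 0; 1 } R={ 2 } => 3/2
step 4: add BLUE to get BBRB; options L={ 0; 1; 3/2 } R={ 2 } => 7/4
step 5: add RED to get BBRBR; options L={ 0; 1; 3/2 } R={ 7/4; 2 } => 13/8
step 6: add RED to get BBRBRR; options L={ 0; 1; 3/2 } R={ 13/8; 7/4; 2 } => 25/16
step 7: add RED to get BBRBRRR; options L={ 0; 1; 3/2 } R={ 25/16; 13/8; 7/4; 2 } => 49/32
step 8: add RED to get BBRBRRRR; options L={ 0; 1; 3/2 } R={ 49/32; 25/16; 13/8; 7/4; 2 } => 97/64
step 9: add BLUE to get BBRBRRRRB; options L={ 0; 1; 3/2; 97/64 } R={ 49/32; 25/16; 13/8; 7/4; 2 } => 195/128
step 10: add RED to get BBRBRRRRBR; options L={ 0; 1; 3/2; 97/64 } R={ 195/128; 49/32; 25/16; 13/8; 7/4; 2 } => 389/256
step 11: add RED to get BBRBRRRRBRR; options L={ 0; 1; 3/2; 97/64 } R={ 389/256; 195/128; 49/32; 25/16; 13/8; 7/4; 2 } => 777/512
step 12: add RED to get BBRBRRRRBRRR; options L={ 0; 1; 3/2; 97/64 } R={ 777/512; 389/256; 195/128; 49/32; 25/16; 13/8; 7/4; 2 } => 1553/1024
step 13: add BLUE to get BBRBRRRRBRRRB; options L={ 0; 1; 3/2; 97/64; 1553/1024 } R={ 777/512; 389/256; 195/128; 49/32; 25/16; 13/8; 7/4; 2 } => 3107/2048
step 14: add BLUE to get BBRBRRRRBRRRBB; options L={ 0; 1; 3/2; 97/64; 1553/1024; 3107/2048 } R={ 777/512; 389/256; 195/128; 49/32; 25/16; 13/8; 7/4; 2 } => 6215/4096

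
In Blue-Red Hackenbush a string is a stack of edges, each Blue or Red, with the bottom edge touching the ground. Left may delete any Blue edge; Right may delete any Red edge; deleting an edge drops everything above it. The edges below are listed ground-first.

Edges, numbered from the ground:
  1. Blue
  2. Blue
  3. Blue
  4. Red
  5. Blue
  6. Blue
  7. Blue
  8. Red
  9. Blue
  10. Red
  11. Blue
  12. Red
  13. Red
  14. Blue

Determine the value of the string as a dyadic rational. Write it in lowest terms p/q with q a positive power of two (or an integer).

5971/2048

Prefix values for Blue Blue Blue Red Blue Blue Blue Red Blue Red Blue Red Red Blue via {L|R} + simplicity:
edge 1 of 14 (Blue): { 0 | none } => 1
edge 2 of 14 (Blue): { 0,1 | none } => 2
edge 3 of 14 (Blue): { 0,1,2 | none } => 3
edge 4 of 14 (Red): { 0,1,2 | 3 } => 5/2
edge 5 of 14 (Blue): { 0,1,2,5/2 | 3 } => 11/4
edge 6 of 14 (Blue): { 0,1,2,5/2,11/4 | 3 } => 23/8
edge 7 of 14 (Blue): { 0,1,2,5/2,11/4,23/8 | 3 } => 47/16
edge 8 of 14 (Red): { 0,1,2,5/2,11/4,23/8 | 47/16,3 } => 93/32
edge 9 of 14 (Blue): { 0,1,2,5/2,11/4,23/8,93/32 | 47/16,3 } => 187/64
edge 10 of 14 (Red): { 0,1,2,5/2,11/4,23/8,93/32 | 187/64,47/16,3 } => 373/128
edge 11 of 14 (Blue): { 0,1,2,5/2,11/4,23/8,93/32,373/128 | 187/64,47/16,3 } => 747/256
edge 12 of 14 (Red): { 0,1,2,5/2,11/4,23/8,93/32,373/128 | 747/256,187/64,47/16,3 } => 1493/512
edge 13 of 14 (Red): { 0,1,2,5/2,11/4,23/8,93/32,373/128 | 1493/512,747/256,187/64,47/16,3 } => 2985/1024
edge 14 of 14 (Blue): { 0,1,2,5/2,11/4,23/8,93/32,373/128,2985/1024 | 1493/512,747/256,187/64,47/16,3 } => 5971/2048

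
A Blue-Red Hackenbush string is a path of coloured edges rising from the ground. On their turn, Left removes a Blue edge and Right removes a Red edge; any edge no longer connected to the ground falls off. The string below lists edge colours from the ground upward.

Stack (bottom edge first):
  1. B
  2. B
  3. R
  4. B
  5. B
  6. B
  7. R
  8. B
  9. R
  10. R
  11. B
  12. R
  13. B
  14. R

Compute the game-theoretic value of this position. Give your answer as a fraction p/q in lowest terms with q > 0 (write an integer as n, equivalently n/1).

7829/4096

edge 1 of 14 (B): { 0 |  } ⇒ 1
edge 2 of 14 (B): { 0, 1 |  } ⇒ 2
edge 3 of 14 (R): { 0, 1 | 2 } ⇒ 3/2
edge 4 of 14 (B): { 0, 1, 3/2 | 2 } ⇒ 7/4
edge 5 of 14 (B): { 0, 1, 3/2, 7/4 | 2 } ⇒ 15/8
edge 6 of 14 (B): { 0, 1, 3/2, 7/4, 15/8 | 2 } ⇒ 31/16
edge 7 of 14 (R): { 0, 1, 3/2, 7/4, 15/8 | 31/16, 2 } ⇒ 61/32
edge 8 of 14 (B): { 0, 1, 3/2, 7/4, 15/8, 61/32 | 31/16, 2 } ⇒ 123/64
edge 9 of 14 (R): { 0, 1, 3/2, 7/4, 15/8, 61/32 | 123/64, 31/16, 2 } ⇒ 245/128
edge 10 of 14 (R): { 0, 1, 3/2, 7/4, 15/8, 61/32 | 245/128, 123/64, 31/16, 2 } ⇒ 489/256
edge 11 of 14 (B): { 0, 1, 3/2, 7/4, 15/8, 61/32, 489/256 | 245/128, 123/64, 31/16, 2 } ⇒ 979/512
edge 12 of 14 (R): { 0, 1, 3/2, 7/4, 15/8, 61/32, 489/256 | 979/512, 245/128, 123/64, 31/16, 2 } ⇒ 1957/1024
edge 13 of 14 (B): { 0, 1, 3/2, 7/4, 15/8, 61/32, 489/256, 1957/1024 | 979/512, 245/128, 123/64, 31/16, 2 } ⇒ 3915/2048
edge 14 of 14 (R): { 0, 1, 3/2, 7/4, 15/8, 61/32, 489/256, 1957/1024 | 3915/2048, 979/512, 245/128, 123/64, 31/16, 2 } ⇒ 7829/4096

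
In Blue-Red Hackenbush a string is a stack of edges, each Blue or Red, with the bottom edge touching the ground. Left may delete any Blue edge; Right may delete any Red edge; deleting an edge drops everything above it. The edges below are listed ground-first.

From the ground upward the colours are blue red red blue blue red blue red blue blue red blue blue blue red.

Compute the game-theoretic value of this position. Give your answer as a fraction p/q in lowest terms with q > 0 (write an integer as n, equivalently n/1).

6877/16384

Recurse on prefixes of the 15-edge string blue red red blue blue red blue red blue blue red blue blue blue red:
b: Left { 0 }, Right { · } ⇒ simplest 1
br: Left { 0 }, Right { 1 } ⇒ simplest 1/2
brr: Left { 0 }, Right { 1/2 1 } ⇒ simplest 1/4
brrb: Left { 0 1/4 }, Right { 1/2 1 } ⇒ simplest 3/8
brrbb: Left { 0 1/4 3/8 }, Right { 1/2 1 } ⇒ simplest 7/16
brrbbr: Left { 0 1/4 3/8 }, Right { 7/16 1/2 1 } ⇒ simplest 13/32
brrbbrb: Left { 0 1/4 3/8 13/32 }, Right { 7/16 1/2 1 } ⇒ simplest 27/64
brrbbrbr: Left { 0 1/4 3/8 13/32 }, Right { 27/64 7/16 1/2 1 } ⇒ simplest 53/128
brrbbrbrb: Left { 0 1/4 3/8 13/32 53/128 }, Right { 27/64 7/16 1/2 1 } ⇒ simplest 107/256
brrbbrbrbb: Left { 0 1/4 3/8 13/32 53/128 107/256 }, Right { 27/64 7/16 1/2 1 } ⇒ simplest 215/512
brrbbrbrbbr: Left { 0 1/4 3/8 13/32 53/128 107/256 }, Right { 215/512 27/64 7/16 1/2 1 } ⇒ simplest 429/1024
brrbbrbrbbrb: Left { 0 1/4 3/8 13/32 53/128 107/256 429/1024 }, Right { 215/512 27/64 7/16 1/2 1 } ⇒ simplest 859/2048
brrbbrbrbbrbb: Left { 0 1/4 3/8 13/32 53/128 107/256 429/1024 859/2048 }, Right { 215/512 27/64 7/16 1/2 1 } ⇒ simplest 1719/4096
brrbbrbrbbrbbb: Left { 0 1/4 3/8 13/32 53/128 107/256 429/1024 859/2048 1719/4096 }, Right { 215/512 27/64 7/16 1/2 1 } ⇒ simplest 3439/8192
brrbbrbrbbrbbbr: Left { 0 1/4 3/8 13/32 53/128 107/256 429/1024 859/2048 1719/4096 }, Right { 3439/8192 215/512 27/64 7/16 1/2 1 } ⇒ simplest 6877/16384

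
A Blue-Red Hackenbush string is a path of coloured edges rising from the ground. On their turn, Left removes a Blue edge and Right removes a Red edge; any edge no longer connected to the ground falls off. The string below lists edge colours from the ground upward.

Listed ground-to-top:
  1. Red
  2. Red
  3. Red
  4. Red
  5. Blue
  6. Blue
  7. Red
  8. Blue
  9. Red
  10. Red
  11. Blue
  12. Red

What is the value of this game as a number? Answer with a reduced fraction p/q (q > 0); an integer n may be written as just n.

Build val(s[:k]) for k = 1..12, string s = Red Red Red Red Blue Blue Red Blue Red Red Blue Red.
1 of 12 · R · max L −∞ · min R 0 so -1
2 of 12 · RR · max L −∞ · min R -1 so -2
3 of 12 · RRR · max L −∞ · min R -2 so -3
4 of 12 · RRRR · max L −∞ · min R -3 so -4
5 of 12 · RRRRB · max L -4 · min R -3 so -7/2
6 of 12 · RRRRBB · max L -7/2 · min R -3 so -13/4
7 of 12 · RRRRBBR · max L -7/2 · min R -13/4 so -27/8
8 of 12 · RRRRBBRB · max L -27/8 · min R -13/4 so -53/16
9 of 12 · RRRRBBRBR · max L -27/8 · min R -53/16 so -107/32
10 of 12 · RRRRBBRBRR · max L -27/8 · min R -107/32 so -215/64
11 of 12 · RRRRBBRBRRB · max L -215/64 · min R -107/32 so -429/128
12 of 12 · RRRRBBRBRRBR · max L -215/64 · min R -429/128 so -859/256

-859/256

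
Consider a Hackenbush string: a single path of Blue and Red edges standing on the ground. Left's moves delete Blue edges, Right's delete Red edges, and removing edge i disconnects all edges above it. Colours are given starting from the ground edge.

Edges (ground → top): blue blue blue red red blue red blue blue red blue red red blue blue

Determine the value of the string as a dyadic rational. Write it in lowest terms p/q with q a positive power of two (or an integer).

1 of 15 · b · max L 0 · min R +∞ — 1
2 of 15 · bb · max L 1 · min R +∞ — 2
3 of 15 · bbb · max L 2 · min R +∞ — 3
4 of 15 · bbbr · max L 2 · min R 3 — 5/2
5 of 15 · bbbrr · max L 2 · min R 5/2 — 9/4
6 of 15 · bbbrrb · max L 9/4 · min R 5/2 — 19/8
7 of 15 · bbbrrbr · max L 9/4 · min R 19/8 — 37/16
8 of 15 · bbbrrbrb · max L 37/16 · min R 19/8 — 75/32
9 of 15 · bbbrrbrbb · max L 75/32 · min R 19/8 — 151/64
10 of 15 · bbbrrbrbbr · max L 75/32 · min R 151/64 — 301/128
11 of 15 · bbbrrbrbbrb · max L 301/128 · min R 151/64 — 603/256
12 of 15 · bbbrrbrbbrbr · max L 301/128 · min R 603/256 — 1205/512
13 of 15 · bbbrrbrbbrbrr · max L 301/128 · min R 1205/512 — 2409/1024
14 of 15 · bbbrrbrbbrbrrb · max L 2409/1024 · min R 1205/512 — 4819/2048
15 of 15 · bbbrrbrbbrbrrbb · max L 4819/2048 · min R 1205/512 — 9639/4096

9639/4096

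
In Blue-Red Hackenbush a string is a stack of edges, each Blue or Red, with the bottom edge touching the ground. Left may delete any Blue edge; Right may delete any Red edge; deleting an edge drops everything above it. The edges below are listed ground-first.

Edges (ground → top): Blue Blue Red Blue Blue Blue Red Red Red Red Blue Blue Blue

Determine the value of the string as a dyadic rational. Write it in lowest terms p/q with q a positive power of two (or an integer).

g_1 [B]  L=[0]  R=[none]  so 1
g_2 [BB]  L=[0, 1]  R=[none]  so 2
g_3 [BBR]  L=[0, 1]  R=[2]  so 3/2
g_4 [BBRB]  L=[0, 1, 3/2]  R=[2]  so 7/4
g_5 [BBRBB]  L=[0, 1, 3/2, 7/4]  R=[2]  so 15/8
g_6 [BBRBBB]  L=[0, 1, 3/2, 7/4, 15/8]  R=[2]  so 31/16
g_7 [BBRBBBR]  L=[0, 1, 3/2, 7/4, 15/8]  R=[31/16, 2]  so 61/32
g_8 [BBRBBBRR]  L=[0, 1, 3/2, 7/4, 15/8]  R=[61/32, 31/16, 2]  so 121/64
g_9 [BBRBBBRRR]  L=[0, 1, 3/2, 7/4, 15/8]  R=[121/64, 61/32, 31/16, 2]  so 241/128
g_10 [BBRBBBRRRR]  L=[0, 1, 3/2, 7/4, 15/8]  R=[241/128, 121/64, 61/32, 31/16, 2]  so 481/256
g_11 [BBRBBBRRRRB]  L=[0, 1, 3/2, 7/4, 15/8, 481/256]  R=[241/128, 121/64, 61/32, 31/16, 2]  so 963/512
g_12 [BBRBBBRRRRBB]  L=[0, 1, 3/2, 7/4, 15/8, 481/256, 963/512]  R=[241/128, 121/64, 61/32, 31/16, 2]  so 1927/1024
g_13 [BBRBBBRRRRBBB]  L=[0, 1, 3/2, 7/4, 15/8, 481/256, 963/512, 1927/1024]  R=[241/128, 121/64, 61/32, 31/16, 2]  so 3855/2048

3855/2048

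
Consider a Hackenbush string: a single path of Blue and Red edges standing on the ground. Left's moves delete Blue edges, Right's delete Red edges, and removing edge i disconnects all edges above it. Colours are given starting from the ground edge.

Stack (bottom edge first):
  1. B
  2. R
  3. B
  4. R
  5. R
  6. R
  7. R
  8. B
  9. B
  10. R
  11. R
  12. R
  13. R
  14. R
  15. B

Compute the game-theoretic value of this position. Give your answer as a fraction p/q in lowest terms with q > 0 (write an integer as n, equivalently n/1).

8579/16384

step 1: add B to get B; options L={ 0 } R={  } — 1
step 2: add R to get BR; options L={ 0 } R={ 1 } — 1/2
step 3: add B to get BRB; options L={ 0 1/2 } R={ 1 } — 3/4
step 4: add R to get BRBR; options L={ 0 1/2 } R={ 3/4 1 } — 5/8
step 5: add R to get BRBRR; options L={ 0 1/2 } R={ 5/8 3/4 1 } — 9/16
step 6: add R to get BRBRRR; options L={ 0 1/2 } R={ 9/16 5/8 3/4 1 } — 17/32
step 7: add R to get BRBRRRR; options L={ 0 1/2 } R={ 17/32 9/16 5/8 3/4 1 } — 33/64
step 8: add B to get BRBRRRRB; options L={ 0 1/2 33/64 } R={ 17/32 9/16 5/8 3/4 1 } — 67/128
step 9: add B to get BRBRRRRBB; options L={ 0 1/2 33/64 67/128 } R={ 17/32 9/16 5/8 3/4 1 } — 135/256
step 10: add R to get BRBRRRRBBR; options L={ 0 1/2 33/64 67/128 } R={ 135/256 17/32 9/16 5/8 3/4 1 } — 269/512
step 11: add R to get BRBRRRRBBRR; options L={ 0 1/2 33/64 67/128 } R={ 269/512 135/256 17/32 9/16 5/8 3/4 1 } — 537/1024
step 12: add R to get BRBRRRRBBRRR; options L={ 0 1/2 33/64 67/128 } R={ 537/1024 269/512 135/256 17/32 9/16 5/8 3/4 1 } — 1073/2048
step 13: add R to get BRBRRRRBBRRRR; options L={ 0 1/2 33/64 67/128 } R={ 1073/2048 537/1024 269/512 135/256 17/32 9/16 5/8 3/4 1 } — 2145/4096
step 14: add R to get BRBRRRRBBRRRRR; options L={ 0 1/2 33/64 67/128 } R={ 2145/4096 1073/2048 537/1024 269/512 135/256 17/32 9/16 5/8 3/4 1 } — 4289/8192
step 15: add B to get BRBRRRRBBRRRRRB; options L={ 0 1/2 33/64 67/128 4289/8192 } R={ 2145/4096 1073/2048 537/1024 269/512 135/256 17/32 9/16 5/8 3/4 1 } — 8579/16384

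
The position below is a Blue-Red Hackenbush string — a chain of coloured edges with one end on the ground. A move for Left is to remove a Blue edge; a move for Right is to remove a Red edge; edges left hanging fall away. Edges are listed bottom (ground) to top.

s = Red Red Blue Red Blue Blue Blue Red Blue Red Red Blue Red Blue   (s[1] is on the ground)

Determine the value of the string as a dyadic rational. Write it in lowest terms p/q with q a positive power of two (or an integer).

Build val(s[:k]) for k = 1..14, string s = Red Red Blue Red Blue Blue Blue Red Blue Red Red Blue Red Blue.
val_1 [R]  L=[∅]  R=[0]  → -1
val_2 [RR]  L=[∅]  R=[-1 0]  → -2
val_3 [RRB]  L=[-2]  R=[-1 0]  → -3/2
val_4 [RRBR]  L=[-2]  R=[-3/2 -1 0]  → -7/4
val_5 [RRBRB]  L=[-2 -7/4]  R=[-3/2 -1 0]  → -13/8
val_6 [RRBRBB]  L=[-2 -7/4 -13/8]  R=[-3/2 -1 0]  → -25/16
val_7 [RRBRBBB]  L=[-2 -7/4 -13/8 -25/16]  R=[-3/2 -1 0]  → -49/32
val_8 [RRBRBBBR]  L=[-2 -7/4 -13/8 -25/16]  R=[-49/32 -3/2 -1 0]  → -99/64
val_9 [RRBRBBBRB]  L=[-2 -7/4 -13/8 -25/16 -99/64]  R=[-49/32 -3/2 -1 0]  → -197/128
val_10 [RRBRBBBRBR]  L=[-2 -7/4 -13/8 -25/16 -99/64]  R=[-197/128 -49/32 -3/2 -1 0]  → -395/256
val_11 [RRBRBBBRBRR]  L=[-2 -7/4 -13/8 -25/16 -99/64]  R=[-395/256 -197/128 -49/32 -3/2 -1 0]  → -791/512
val_12 [RRBRBBBRBRRB]  L=[-2 -7/4 -13/8 -25/16 -99/64 -791/512]  R=[-395/256 -197/128 -49/32 -3/2 -1 0]  → -1581/1024
val_13 [RRBRBBBRBRRBR]  L=[-2 -7/4 -13/8 -25/16 -99/64 -791/512]  R=[-1581/1024 -395/256 -197/128 -49/32 -3/2 -1 0]  → -3163/2048
val_14 [RRBRBBBRBRRBRB]  L=[-2 -7/4 -13/8 -25/16 -99/64 -791/512 -3163/2048]  R=[-1581/1024 -395/256 -197/128 -49/32 -3/2 -1 0]  → -6325/4096

-6325/4096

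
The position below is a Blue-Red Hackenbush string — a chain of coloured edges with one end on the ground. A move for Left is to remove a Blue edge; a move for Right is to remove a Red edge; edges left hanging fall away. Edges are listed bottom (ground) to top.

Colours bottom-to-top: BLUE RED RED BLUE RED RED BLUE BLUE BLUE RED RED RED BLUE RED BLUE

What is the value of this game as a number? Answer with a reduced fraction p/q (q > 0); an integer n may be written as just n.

5003/16384

Build val(s[:k]) for k = 1..15, string s = BLUE RED RED BLUE RED RED BLUE BLUE BLUE RED RED RED BLUE RED BLUE.
step 1: add BLUE to get B; options L={ 0 } R={ ∅ } ⇒ 1
step 2: add RED to get BR; options L={ 0 } R={ 1 } ⇒ 1/2
step 3: add RED to get BRR; options L={ 0 } R={ 1/2; 1 } ⇒ 1/4
step 4: add BLUE to get BRRB; options L={ 0; 1/4 } R={ 1/2; 1 } ⇒ 3/8
step 5: add RED to get BRRBR; options L={ 0; 1/4 } R={ 3/8; 1/2; 1 } ⇒ 5/16
step 6: add RED to get BRRBRR; options L={ 0; 1/4 } R={ 5/16; 3/8; 1/2; 1 } ⇒ 9/32
step 7: add BLUE to get BRRBRRB; options L={ 0; 1/4; 9/32 } R={ 5/16; 3/8; 1/2; 1 } ⇒ 19/64
step 8: add BLUE to get BRRBRRBB; options L={ 0; 1/4; 9/32; 19/64 } R={ 5/16; 3/8; 1/2; 1 } ⇒ 39/128
step 9: add BLUE to get BRRBRRBBB; options L={ 0; 1/4; 9/32; 19/64; 39/128 } R={ 5/16; 3/8; 1/2; 1 } ⇒ 79/256
step 10: add RED to get BRRBRRBBBR; options L={ 0; 1/4; 9/32; 19/64; 39/128 } R={ 79/256; 5/16; 3/8; 1/2; 1 } ⇒ 157/512
step 11: add RED to get BRRBRRBBBRR; options L={ 0; 1/4; 9/32; 19/64; 39/128 } R={ 157/512; 79/256; 5/16; 3/8; 1/2; 1 } ⇒ 313/1024
step 12: add RED to get BRRBRRBBBRRR; options L={ 0; 1/4; 9/32; 19/64; 39/128 } R={ 313/1024; 157/512; 79/256; 5/16; 3/8; 1/2; 1 } ⇒ 625/2048
step 13: add BLUE to get BRRBRRBBBRRRB; options L={ 0; 1/4; 9/32; 19/64; 39/128; 625/2048 } R={ 313/1024; 157/512; 79/256; 5/16; 3/8; 1/2; 1 } ⇒ 1251/4096
step 14: add RED to get BRRBRRBBBRRRBR; options L={ 0; 1/4; 9/32; 19/64; 39/128; 625/2048 } R={ 1251/4096; 313/1024; 157/512; 79/256; 5/16; 3/8; 1/2; 1 } ⇒ 2501/8192
step 15: add BLUE to get BRRBRRBBBRRRBRB; options L={ 0; 1/4; 9/32; 19/64; 39/128; 625/2048; 2501/8192 } R={ 1251/4096; 313/1024; 157/512; 79/256; 5/16; 3/8; 1/2; 1 } ⇒ 5003/16384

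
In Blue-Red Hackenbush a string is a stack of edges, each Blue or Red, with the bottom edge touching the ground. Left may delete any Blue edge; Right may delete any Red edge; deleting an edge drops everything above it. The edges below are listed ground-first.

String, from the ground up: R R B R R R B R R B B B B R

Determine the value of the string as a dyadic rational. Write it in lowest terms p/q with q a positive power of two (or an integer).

v_1 [R]  L=[]  R=[0]  — -1
v_2 [RR]  L=[]  R=[-1 0]  — -2
v_3 [RRB]  L=[-2]  R=[-1 0]  — -3/2
v_4 [RRBR]  L=[-2]  R=[-3/2 -1 0]  — -7/4
v_5 [RRBRR]  L=[-2]  R=[-7/4 -3/2 -1 0]  — -15/8
v_6 [RRBRRR]  L=[-2]  R=[-15/8 -7/4 -3/2 -1 0]  — -31/16
v_7 [RRBRRRB]  L=[-2 -31/16]  R=[-15/8 -7/4 -3/2 -1 0]  — -61/32
v_8 [RRBRRRBR]  L=[-2 -31/16]  R=[-61/32 -15/8 -7/4 -3/2 -1 0]  — -123/64
v_9 [RRBRRRBRR]  L=[-2 -31/16]  R=[-123/64 -61/32 -15/8 -7/4 -3/2 -1 0]  — -247/128
v_10 [RRBRRRBRRB]  L=[-2 -31/16 -247/128]  R=[-123/64 -61/32 -15/8 -7/4 -3/2 -1 0]  — -493/256
v_11 [RRBRRRBRRBB]  L=[-2 -31/16 -247/128 -493/256]  R=[-123/64 -61/32 -15/8 -7/4 -3/2 -1 0]  — -985/512
v_12 [RRBRRRBRRBBB]  L=[-2 -31/16 -247/128 -493/256 -985/512]  R=[-123/64 -61/32 -15/8 -7/4 -3/2 -1 0]  — -1969/1024
v_13 [RRBRRRBRRBBBB]  L=[-2 -31/16 -247/128 -493/256 -985/512 -1969/1024]  R=[-123/64 -61/32 -15/8 -7/4 -3/2 -1 0]  — -3937/2048
v_14 [RRBRRRBRRBBBBR]  L=[-2 -31/16 -247/128 -493/256 -985/512 -1969/1024]  R=[-3937/2048 -123/64 -61/32 -15/8 -7/4 -3/2 -1 0]  — -7875/4096

-7875/4096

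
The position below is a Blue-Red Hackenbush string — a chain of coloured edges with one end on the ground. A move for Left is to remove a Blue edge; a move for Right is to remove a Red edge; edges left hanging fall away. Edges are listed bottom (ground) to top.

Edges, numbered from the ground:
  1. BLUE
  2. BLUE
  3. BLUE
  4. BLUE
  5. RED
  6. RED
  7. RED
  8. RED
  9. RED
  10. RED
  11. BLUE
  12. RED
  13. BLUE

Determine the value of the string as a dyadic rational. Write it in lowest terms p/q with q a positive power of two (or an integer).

Build v(s[:k]) for k = 1..13, string s = BLUE BLUE BLUE BLUE RED RED RED RED RED RED BLUE RED BLUE.
1 of 13 · B · max L 0 · min R +∞ → 1
2 of 13 · BB · max L 1 · min R +∞ → 2
3 of 13 · BBB · max L 2 · min R +∞ → 3
4 of 13 · BBBB · max L 3 · min R +∞ → 4
5 of 13 · BBBBR · max L 3 · min R 4 → 7/2
6 of 13 · BBBBRR · max L 3 · min R 7/2 → 13/4
7 of 13 · BBBBRRR · max L 3 · min R 13/4 → 25/8
8 of 13 · BBBBRRRR · max L 3 · min R 25/8 → 49/16
9 of 13 · BBBBRRRRR · max L 3 · min R 49/16 → 97/32
10 of 13 · BBBBRRRRRR · max L 3 · min R 97/32 → 193/64
11 of 13 · BBBBRRRRRRB · max L 193/64 · min R 97/32 → 387/128
12 of 13 · BBBBRRRRRRBR · max L 193/64 · min R 387/128 → 773/256
13 of 13 · BBBBRRRRRRBRB · max L 773/256 · min R 387/128 → 1547/512

1547/512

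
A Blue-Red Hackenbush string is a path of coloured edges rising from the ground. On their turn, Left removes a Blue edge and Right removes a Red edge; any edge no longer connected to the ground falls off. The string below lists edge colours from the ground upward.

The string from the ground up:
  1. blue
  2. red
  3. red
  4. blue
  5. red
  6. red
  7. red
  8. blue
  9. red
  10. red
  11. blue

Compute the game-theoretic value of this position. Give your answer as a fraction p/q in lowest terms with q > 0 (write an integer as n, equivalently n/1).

275/1024

Prefix values for blue red red blue red red red blue red red blue via {L|R} + simplicity:
v_1 [b]  L=[0]  R=[·]  -> 1
v_2 [br]  L=[0]  R=[1]  -> 1/2
v_3 [brr]  L=[0]  R=[1/2,1]  -> 1/4
v_4 [brrb]  L=[0,1/4]  R=[1/2,1]  -> 3/8
v_5 [brrbr]  L=[0,1/4]  R=[3/8,1/2,1]  -> 5/16
v_6 [brrbrr]  L=[0,1/4]  R=[5/16,3/8,1/2,1]  -> 9/32
v_7 [brrbrrr]  L=[0,1/4]  R=[9/32,5/16,3/8,1/2,1]  -> 17/64
v_8 [brrbrrrb]  L=[0,1/4,17/64]  R=[9/32,5/16,3/8,1/2,1]  -> 35/128
v_9 [brrbrrrbr]  L=[0,1/4,17/64]  R=[35/128,9/32,5/16,3/8,1/2,1]  -> 69/256
v_10 [brrbrrrbrr]  L=[0,1/4,17/64]  R=[69/256,35/128,9/32,5/16,3/8,1/2,1]  -> 137/512
v_11 [brrbrrrbrrb]  L=[0,1/4,17/64,137/512]  R=[69/256,35/128,9/32,5/16,3/8,1/2,1]  -> 275/1024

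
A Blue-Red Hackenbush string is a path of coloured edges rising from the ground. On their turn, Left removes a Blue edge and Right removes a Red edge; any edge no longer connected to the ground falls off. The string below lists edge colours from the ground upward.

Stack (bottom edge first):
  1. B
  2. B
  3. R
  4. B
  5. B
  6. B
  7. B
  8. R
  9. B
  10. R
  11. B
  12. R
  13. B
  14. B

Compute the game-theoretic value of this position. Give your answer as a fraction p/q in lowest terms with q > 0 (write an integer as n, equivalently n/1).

8023/4096

Build g(s[:k]) for k = 1..14, string s = B B R B B B B R B R B R B B.
edge 1 of 14 (B): { 0 | ∅ } => 1
edge 2 of 14 (B): { 0; 1 | ∅ } => 2
edge 3 of 14 (R): { 0; 1 | 2 } => 3/2
edge 4 of 14 (B): { 0; 1; 3/2 | 2 } => 7/4
edge 5 of 14 (B): { 0; 1; 3/2; 7/4 | 2 } => 15/8
edge 6 of 14 (B): { 0; 1; 3/2; 7/4; 15/8 | 2 } => 31/16
edge 7 of 14 (B): { 0; 1; 3/2; 7/4; 15/8; 31/16 | 2 } => 63/32
edge 8 of 14 (R): { 0; 1; 3/2; 7/4; 15/8; 31/16 | 63/32; 2 } => 125/64
edge 9 of 14 (B): { 0; 1; 3/2; 7/4; 15/8; 31/16; 125/64 | 63/32; 2 } => 251/128
edge 10 of 14 (R): { 0; 1; 3/2; 7/4; 15/8; 31/16; 125/64 | 251/128; 63/32; 2 } => 501/256
edge 11 of 14 (B): { 0; 1; 3/2; 7/4; 15/8; 31/16; 125/64; 501/256 | 251/128; 63/32; 2 } => 1003/512
edge 12 of 14 (R): { 0; 1; 3/2; 7/4; 15/8; 31/16; 125/64; 501/256 | 1003/512; 251/128; 63/32; 2 } => 2005/1024
edge 13 of 14 (B): { 0; 1; 3/2; 7/4; 15/8; 31/16; 125/64; 501/256; 2005/1024 | 1003/512; 251/128; 63/32; 2 } => 4011/2048
edge 14 of 14 (B): { 0; 1; 3/2; 7/4; 15/8; 31/16; 125/64; 501/256; 2005/1024; 4011/2048 | 1003/512; 251/128; 63/32; 2 } => 8023/4096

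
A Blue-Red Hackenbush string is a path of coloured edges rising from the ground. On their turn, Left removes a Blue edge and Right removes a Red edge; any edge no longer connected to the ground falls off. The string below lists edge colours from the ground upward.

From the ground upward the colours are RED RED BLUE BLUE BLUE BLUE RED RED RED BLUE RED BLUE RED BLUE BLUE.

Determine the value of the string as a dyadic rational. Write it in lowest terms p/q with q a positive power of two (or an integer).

-9129/8192

Recurse on prefixes of the 15-edge string RED RED BLUE BLUE BLUE BLUE RED RED RED BLUE RED BLUE RED BLUE BLUE:
1 of 15 · R · max L −∞ · min R 0 — -1
2 of 15 · RR · max L −∞ · min R -1 — -2
3 of 15 · RRB · max L -2 · min R -1 — -3/2
4 of 15 · RRBB · max L -3/2 · min R -1 — -5/4
5 of 15 · RRBBB · max L -5/4 · min R -1 — -9/8
6 of 15 · RRBBBB · max L -9/8 · min R -1 — -17/16
7 of 15 · RRBBBBR · max L -9/8 · min R -17/16 — -35/32
8 of 15 · RRBBBBRR · max L -9/8 · min R -35/32 — -71/64
9 of 15 · RRBBBBRRR · max L -9/8 · min R -71/64 — -143/128
10 of 15 · RRBBBBRRRB · max L -143/128 · min R -71/64 — -285/256
11 of 15 · RRBBBBRRRBR · max L -143/128 · min R -285/256 — -571/512
12 of 15 · RRBBBBRRRBRB · max L -571/512 · min R -285/256 — -1141/1024
13 of 15 · RRBBBBRRRBRBR · max L -571/512 · min R -1141/1024 — -2283/2048
14 of 15 · RRBBBBRRRBRBRB · max L -2283/2048 · min R -1141/1024 — -4565/4096
15 of 15 · RRBBBBRRRBRBRBB · max L -4565/4096 · min R -1141/1024 — -9129/8192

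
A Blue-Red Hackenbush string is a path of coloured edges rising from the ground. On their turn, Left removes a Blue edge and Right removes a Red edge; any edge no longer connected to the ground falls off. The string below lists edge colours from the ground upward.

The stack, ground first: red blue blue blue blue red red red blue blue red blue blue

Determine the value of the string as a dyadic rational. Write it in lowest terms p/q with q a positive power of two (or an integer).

-457/4096

Build value(s[:k]) for k = 1..13, string s = red blue blue blue blue red red red blue blue red blue blue.
1 of 13 · r · max L −∞ · min R 0 => -1
2 of 13 · rb · max L -1 · min R 0 => -1/2
3 of 13 · rbb · max L -1/2 · min R 0 => -1/4
4 of 13 · rbbb · max L -1/4 · min R 0 => -1/8
5 of 13 · rbbbb · max L -1/8 · min R 0 => -1/16
6 of 13 · rbbbbr · max L -1/8 · min R -1/16 => -3/32
7 of 13 · rbbbbrr · max L -1/8 · min R -3/32 => -7/64
8 of 13 · rbbbbrrr · max L -1/8 · min R -7/64 => -15/128
9 of 13 · rbbbbrrrb · max L -15/128 · min R -7/64 => -29/256
10 of 13 · rbbbbrrrbb · max L -29/256 · min R -7/64 => -57/512
11 of 13 · rbbbbrrrbbr · max L -29/256 · min R -57/512 => -115/1024
12 of 13 · rbbbbrrrbbrb · max L -115/1024 · min R -57/512 => -229/2048
13 of 13 · rbbbbrrrbbrbb · max L -229/2048 · min R -57/512 => -457/4096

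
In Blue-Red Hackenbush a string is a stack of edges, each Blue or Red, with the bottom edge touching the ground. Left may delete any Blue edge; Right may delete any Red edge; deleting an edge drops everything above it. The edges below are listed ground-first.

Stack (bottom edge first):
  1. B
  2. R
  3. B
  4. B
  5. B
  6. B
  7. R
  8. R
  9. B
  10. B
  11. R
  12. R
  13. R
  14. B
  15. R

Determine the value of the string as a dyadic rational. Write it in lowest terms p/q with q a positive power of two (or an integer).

15557/16384

B: Left { 0 }, Right { ∅ } gives simplest 1
BR: Left { 0 }, Right { 1 } gives simplest 1/2
BRB: Left { 0 1/2 }, Right { 1 } gives simplest 3/4
BRBB: Left { 0 1/2 3/4 }, Right { 1 } gives simplest 7/8
BRBBB: Left { 0 1/2 3/4 7/8 }, Right { 1 } gives simplest 15/16
BRBBBB: Left { 0 1/2 3/4 7/8 15/16 }, Right { 1 } gives simplest 31/32
BRBBBBR: Left { 0 1/2 3/4 7/8 15/16 }, Right { 31/32 1 } gives simplest 61/64
BRBBBBRR: Left { 0 1/2 3/4 7/8 15/16 }, Right { 61/64 31/32 1 } gives simplest 121/128
BRBBBBRRB: Left { 0 1/2 3/4 7/8 15/16 121/128 }, Right { 61/64 31/32 1 } gives simplest 243/256
BRBBBBRRBB: Left { 0 1/2 3/4 7/8 15/16 121/128 243/256 }, Right { 61/64 31/32 1 } gives simplest 487/512
BRBBBBRRBBR: Left { 0 1/2 3/4 7/8 15/16 121/128 243/256 }, Right { 487/512 61/64 31/32 1 } gives simplest 973/1024
BRBBBBRRBBRR: Left { 0 1/2 3/4 7/8 15/16 121/128 243/256 }, Right { 973/1024 487/512 61/64 31/32 1 } gives simplest 1945/2048
BRBBBBRRBBRRR: Left { 0 1/2 3/4 7/8 15/16 121/128 243/256 }, Right { 1945/2048 973/1024 487/512 61/64 31/32 1 } gives simplest 3889/4096
BRBBBBRRBBRRRB: Left { 0 1/2 3/4 7/8 15/16 121/128 243/256 3889/4096 }, Right { 1945/2048 973/1024 487/512 61/64 31/32 1 } gives simplest 7779/8192
BRBBBBRRBBRRRBR: Left { 0 1/2 3/4 7/8 15/16 121/128 243/256 3889/4096 }, Right { 7779/8192 1945/2048 973/1024 487/512 61/64 31/32 1 } gives simplest 15557/16384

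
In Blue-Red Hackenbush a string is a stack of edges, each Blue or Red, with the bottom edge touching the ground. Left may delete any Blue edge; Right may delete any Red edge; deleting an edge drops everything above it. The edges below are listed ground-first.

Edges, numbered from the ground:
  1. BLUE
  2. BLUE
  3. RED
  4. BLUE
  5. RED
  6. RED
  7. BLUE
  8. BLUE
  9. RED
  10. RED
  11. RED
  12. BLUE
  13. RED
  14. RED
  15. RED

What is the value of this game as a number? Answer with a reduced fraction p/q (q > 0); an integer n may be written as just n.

G_1 [B]  L=[0]  R=[—]  so 1
G_2 [BB]  L=[0; 1]  R=[—]  so 2
G_3 [BBR]  L=[0; 1]  R=[2]  so 3/2
G_4 [BBRB]  L=[0; 1; 3/2]  R=[2]  so 7/4
G_5 [BBRBR]  L=[0; 1; 3/2]  R=[7/4; 2]  so 13/8
G_6 [BBRBRR]  L=[0; 1; 3/2]  R=[13/8; 7/4; 2]  so 25/16
G_7 [BBRBRRB]  L=[0; 1; 3/2; 25/16]  R=[13/8; 7/4; 2]  so 51/32
G_8 [BBRBRRBB]  L=[0; 1; 3/2; 25/16; 51/32]  R=[13/8; 7/4; 2]  so 103/64
G_9 [BBRBRRBBR]  L=[0; 1; 3/2; 25/16; 51/32]  R=[103/64; 13/8; 7/4; 2]  so 205/128
G_10 [BBRBRRBBRR]  L=[0; 1; 3/2; 25/16; 51/32]  R=[205/128; 103/64; 13/8; 7/4; 2]  so 409/256
G_11 [BBRBRRBBRRR]  L=[0; 1; 3/2; 25/16; 51/32]  R=[409/256; 205/128; 103/64; 13/8; 7/4; 2]  so 817/512
G_12 [BBRBRRBBRRRB]  L=[0; 1; 3/2; 25/16; 51/32; 817/512]  R=[409/256; 205/128; 103/64; 13/8; 7/4; 2]  so 1635/1024
G_13 [BBRBRRBBRRRBR]  L=[0; 1; 3/2; 25/16; 51/32; 817/512]  R=[1635/1024; 409/256; 205/128; 103/64; 13/8; 7/4; 2]  so 3269/2048
G_14 [BBRBRRBBRRRBRR]  L=[0; 1; 3/2; 25/16; 51/32; 817/512]  R=[3269/2048; 1635/1024; 409/256; 205/128; 103/64; 13/8; 7/4; 2]  so 6537/4096
G_15 [BBRBRRBBRRRBRRR]  L=[0; 1; 3/2; 25/16; 51/32; 817/512]  R=[6537/4096; 3269/2048; 1635/1024; 409/256; 205/128; 103/64; 13/8; 7/4; 2]  so 13073/8192

13073/8192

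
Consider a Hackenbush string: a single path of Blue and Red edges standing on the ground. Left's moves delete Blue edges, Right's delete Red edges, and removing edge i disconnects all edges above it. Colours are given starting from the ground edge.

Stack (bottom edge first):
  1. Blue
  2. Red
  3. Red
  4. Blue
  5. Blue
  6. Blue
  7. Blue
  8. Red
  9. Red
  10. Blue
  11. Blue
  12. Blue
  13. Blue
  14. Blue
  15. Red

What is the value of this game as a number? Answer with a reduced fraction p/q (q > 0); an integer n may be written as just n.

1 of 15 · B · max L 0 · min R +∞ -> 1
2 of 15 · BR · max L 0 · min R 1 -> 1/2
3 of 15 · BRR · max L 0 · min R 1/2 -> 1/4
4 of 15 · BRRB · max L 1/4 · min R 1/2 -> 3/8
5 of 15 · BRRBB · max L 3/8 · min R 1/2 -> 7/16
6 of 15 · BRRBBB · max L 7/16 · min R 1/2 -> 15/32
7 of 15 · BRRBBBB · max L 15/32 · min R 1/2 -> 31/64
8 of 15 · BRRBBBBR · max L 15/32 · min R 31/64 -> 61/128
9 of 15 · BRRBBBBRR · max L 15/32 · min R 61/128 -> 121/256
10 of 15 · BRRBBBBRRB · max L 121/256 · min R 61/128 -> 243/512
11 of 15 · BRRBBBBRRBB · max L 243/512 · min R 61/128 -> 487/1024
12 of 15 · BRRBBBBRRBBB · max L 487/1024 · min R 61/128 -> 975/2048
13 of 15 · BRRBBBBRRBBBB · max L 975/2048 · min R 61/128 -> 1951/4096
14 of 15 · BRRBBBBRRBBBBB · max L 1951/4096 · min R 61/128 -> 3903/8192
15 of 15 · BRRBBBBRRBBBBBR · max L 1951/4096 · min R 3903/8192 -> 7805/16384

7805/16384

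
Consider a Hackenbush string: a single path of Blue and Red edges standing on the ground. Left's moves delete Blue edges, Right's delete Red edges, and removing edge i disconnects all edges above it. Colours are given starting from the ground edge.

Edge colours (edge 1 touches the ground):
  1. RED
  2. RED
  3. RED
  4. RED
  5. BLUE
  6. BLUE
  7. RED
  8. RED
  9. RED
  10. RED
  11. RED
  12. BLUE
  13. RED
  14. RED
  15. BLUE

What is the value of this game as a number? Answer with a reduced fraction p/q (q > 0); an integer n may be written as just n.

-7149/2048

Recurse on prefixes of the 15-edge string RED RED RED RED BLUE BLUE RED RED RED RED RED BLUE RED RED BLUE:
g(R) = {  | 0 } → -1
g(RR) = {  | -1,0 } → -2
g(RRR) = {  | -2,-1,0 } → -3
g(RRRR) = {  | -3,-2,-1,0 } → -4
g(RRRRB) = { -4 | -3,-2,-1,0 } → -7/2
g(RRRRBB) = { -4,-7/2 | -3,-2,-1,0 } → -13/4
g(RRRRBBR) = { -4,-7/2 | -13/4,-3,-2,-1,0 } → -27/8
g(RRRRBBRR) = { -4,-7/2 | -27/8,-13/4,-3,-2,-1,0 } → -55/16
g(RRRRBBRRR) = { -4,-7/2 | -55/16,-27/8,-13/4,-3,-2,-1,0 } → -111/32
g(RRRRBBRRRR) = { -4,-7/2 | -111/32,-55/16,-27/8,-13/4,-3,-2,-1,0 } → -223/64
g(RRRRBBRRRRR) = { -4,-7/2 | -223/64,-111/32,-55/16,-27/8,-13/4,-3,-2,-1,0 } → -447/128
g(RRRRBBRRRRRB) = { -4,-7/2,-447/128 | -223/64,-111/32,-55/16,-27/8,-13/4,-3,-2,-1,0 } → -893/256
g(RRRRBBRRRRRBR) = { -4,-7/2,-447/128 | -893/256,-223/64,-111/32,-55/16,-27/8,-13/4,-3,-2,-1,0 } → -1787/512
g(RRRRBBRRRRRBRR) = { -4,-7/2,-447/128 | -1787/512,-893/256,-223/64,-111/32,-55/16,-27/8,-13/4,-3,-2,-1,0 } → -3575/1024
g(RRRRBBRRRRRBRRB) = { -4,-7/2,-447/128,-3575/1024 | -1787/512,-893/256,-223/64,-111/32,-55/16,-27/8,-13/4,-3,-2,-1,0 } → -7149/2048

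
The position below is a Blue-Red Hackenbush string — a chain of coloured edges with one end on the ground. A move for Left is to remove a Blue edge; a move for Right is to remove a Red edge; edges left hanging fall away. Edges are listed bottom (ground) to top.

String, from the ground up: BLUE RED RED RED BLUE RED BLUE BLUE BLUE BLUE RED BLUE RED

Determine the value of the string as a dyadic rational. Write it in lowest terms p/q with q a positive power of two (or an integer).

value(B) = { 0 | (no moves) } = 1
value(BR) = { 0 | 1 } = 1/2
value(BRR) = { 0 | 1/2; 1 } = 1/4
value(BRRR) = { 0 | 1/4; 1/2; 1 } = 1/8
value(BRRRB) = { 0; 1/8 | 1/4; 1/2; 1 } = 3/16
value(BRRRBR) = { 0; 1/8 | 3/16; 1/4; 1/2; 1 } = 5/32
value(BRRRBRB) = { 0; 1/8; 5/32 | 3/16; 1/4; 1/2; 1 } = 11/64
value(BRRRBRBB) = { 0; 1/8; 5/32; 11/64 | 3/16; 1/4; 1/2; 1 } = 23/128
value(BRRRBRBBB) = { 0; 1/8; 5/32; 11/64; 23/128 | 3/16; 1/4; 1/2; 1 } = 47/256
value(BRRRBRBBBB) = { 0; 1/8; 5/32; 11/64; 23/128; 47/256 | 3/16; 1/4; 1/2; 1 } = 95/512
value(BRRRBRBBBBR) = { 0; 1/8; 5/32; 11/64; 23/128; 47/256 | 95/512; 3/16; 1/4; 1/2; 1 } = 189/1024
value(BRRRBRBBBBRB) = { 0; 1/8; 5/32; 11/64; 23/128; 47/256; 189/1024 | 95/512; 3/16; 1/4; 1/2; 1 } = 379/2048
value(BRRRBRBBBBRBR) = { 0; 1/8; 5/32; 11/64; 23/128; 47/256; 189/1024 | 379/2048; 95/512; 3/16; 1/4; 1/2; 1 } = 757/4096

757/4096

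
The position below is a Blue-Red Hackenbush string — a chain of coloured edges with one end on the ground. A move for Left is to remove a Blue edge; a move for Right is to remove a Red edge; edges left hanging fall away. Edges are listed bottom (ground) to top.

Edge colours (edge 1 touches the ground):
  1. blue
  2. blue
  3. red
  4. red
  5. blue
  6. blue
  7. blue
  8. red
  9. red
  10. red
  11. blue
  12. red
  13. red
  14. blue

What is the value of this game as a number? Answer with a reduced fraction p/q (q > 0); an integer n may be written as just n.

step 1: add blue to get b; options L={ 0 } R={  } = 1
step 2: add blue to get bb; options L={ 0; 1 } R={  } = 2
step 3: add red to get bbr; options L={ 0; 1 } R={ 2 } = 3/2
step 4: add red to get bbrr; options L={ 0; 1 } R={ 3/2; 2 } = 5/4
step 5: add blue to get bbrrb; options L={ 0; 1; 5/4 } R={ 3/2; 2 } = 11/8
step 6: add blue to get bbrrbb; options L={ 0; 1; 5/4; 11/8 } R={ 3/2; 2 } = 23/16
step 7: add blue to get bbrrbbb; options L={ 0; 1; 5/4; 11/8; 23/16 } R={ 3/2; 2 } = 47/32
step 8: add red to get bbrrbbbr; options L={ 0; 1; 5/4; 11/8; 23/16 } R={ 47/32; 3/2; 2 } = 93/64
step 9: add red to get bbrrbbbrr; options L={ 0; 1; 5/4; 11/8; 23/16 } R={ 93/64; 47/32; 3/2; 2 } = 185/128
step 10: add red to get bbrrbbbrrr; options L={ 0; 1; 5/4; 11/8; 23/16 } R={ 185/128; 93/64; 47/32; 3/2; 2 } = 369/256
step 11: add blue to get bbrrbbbrrrb; options L={ 0; 1; 5/4; 11/8; 23/16; 369/256 } R={ 185/128; 93/64; 47/32; 3/2; 2 } = 739/512
step 12: add red to get bbrrbbbrrrbr; options L={ 0; 1; 5/4; 11/8; 23/16; 369/256 } R={ 739/512; 185/128; 93/64; 47/32; 3/2; 2 } = 1477/1024
step 13: add red to get bbrrbbbrrrbrr; options L={ 0; 1; 5/4; 11/8; 23/16; 369/256 } R={ 1477/1024; 739/512; 185/128; 93/64; 47/32; 3/2; 2 } = 2953/2048
step 14: add blue to get bbrrbbbrrrbrrb; options L={ 0; 1; 5/4; 11/8; 23/16; 369/256; 2953/2048 } R={ 1477/1024; 739/512; 185/128; 93/64; 47/32; 3/2; 2 } = 5907/4096

5907/4096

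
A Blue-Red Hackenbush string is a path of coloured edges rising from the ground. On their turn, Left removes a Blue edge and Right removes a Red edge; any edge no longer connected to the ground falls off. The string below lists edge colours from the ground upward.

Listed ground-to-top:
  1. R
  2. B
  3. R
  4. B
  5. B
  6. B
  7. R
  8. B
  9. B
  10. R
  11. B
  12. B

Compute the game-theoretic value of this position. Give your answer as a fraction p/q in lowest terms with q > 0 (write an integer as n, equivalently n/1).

-1097/2048

Build val(s[:k]) for k = 1..12, string s = R B R B B B R B B R B B.
edge 1 of 12 (R): { none | 0 } — -1
edge 2 of 12 (B): { -1 | 0 } — -1/2
edge 3 of 12 (R): { -1 | -1/2; 0 } — -3/4
edge 4 of 12 (B): { -1; -3/4 | -1/2; 0 } — -5/8
edge 5 of 12 (B): { -1; -3/4; -5/8 | -1/2; 0 } — -9/16
edge 6 of 12 (B): { -1; -3/4; -5/8; -9/16 | -1/2; 0 } — -17/32
edge 7 of 12 (R): { -1; -3/4; -5/8; -9/16 | -17/32; -1/2; 0 } — -35/64
edge 8 of 12 (B): { -1; -3/4; -5/8; -9/16; -35/64 | -17/32; -1/2; 0 } — -69/128
edge 9 of 12 (B): { -1; -3/4; -5/8; -9/16; -35/64; -69/128 | -17/32; -1/2; 0 } — -137/256
edge 10 of 12 (R): { -1; -3/4; -5/8; -9/16; -35/64; -69/128 | -137/256; -17/32; -1/2; 0 } — -275/512
edge 11 of 12 (B): { -1; -3/4; -5/8; -9/16; -35/64; -69/128; -275/512 | -137/256; -17/32; -1/2; 0 } — -549/1024
edge 12 of 12 (B): { -1; -3/4; -5/8; -9/16; -35/64; -69/128; -275/512; -549/1024 | -137/256; -17/32; -1/2; 0 } — -1097/2048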